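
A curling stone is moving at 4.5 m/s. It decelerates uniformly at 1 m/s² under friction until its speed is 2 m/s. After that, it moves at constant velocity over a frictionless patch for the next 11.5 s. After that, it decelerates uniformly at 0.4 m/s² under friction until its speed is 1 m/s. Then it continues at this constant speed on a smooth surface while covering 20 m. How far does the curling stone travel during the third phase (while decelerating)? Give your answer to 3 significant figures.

Phase 1 (decelerating): v₀ = 4.50 m/s, a = -1 m/s².
v = v₀ + at → t = (2 − 4.50) / -1 = 2.50 s
v² = v₀² + 2aΔx → Δx = (2² − 4.50²)/(2·-1) = 8.12 m

Phase 2 (constant speed): v₀ = 2.00 m/s, a = 0 m/s².
v = v₀ + at = 2.00 + (0)(11.5) = 2.00 m/s
Δx = v₀t + ½at² = 2.00·11.5 + 0.5·0·11.5² = 23.0 m

Phase 3 (decelerating): v₀ = 2.00 m/s, a = -0.4 m/s².
v = v₀ + at → t = (1 − 2.00) / -0.4 = 2.50 s
v² = v₀² + 2aΔx → Δx = (1² − 2.00²)/(2·-0.4) = 3.75 m
Distance in phase 3 = 3.75 m

3.75 m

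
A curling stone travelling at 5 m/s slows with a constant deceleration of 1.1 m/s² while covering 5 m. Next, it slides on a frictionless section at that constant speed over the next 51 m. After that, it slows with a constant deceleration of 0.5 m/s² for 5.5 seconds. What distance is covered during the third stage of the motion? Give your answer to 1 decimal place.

Phase 1 (decelerating): v₀ = 5.00 m/s, a = -1.1 m/s².
v² = v₀² + 2aΔx = 5.00² + 2·-1.1·5 = 14.0 → v = 3.74 m/s
t = (v − v₀)/a = (3.74 − 5.00)/-1.1 = 1.14 s

Phase 2 (constant speed): v₀ = 3.74 m/s, a = 0 m/s².
Constant speed: t = d/v = 51/3.74 = 13.6 s

Phase 3 (decelerating): v₀ = 3.74 m/s, a = -0.5 m/s².
v = v₀ + at = 3.74 + (-0.5)(5.5) = 0.992 m/s
Δx = v₀t + ½at² = 3.74·5.5 + 0.5·-0.5·5.5² = 13.0 m
Distance in phase 3 = 13.0 m

13.0 m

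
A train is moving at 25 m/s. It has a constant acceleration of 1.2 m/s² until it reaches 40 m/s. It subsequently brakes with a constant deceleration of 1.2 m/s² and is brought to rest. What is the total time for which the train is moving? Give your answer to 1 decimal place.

45.8 s

Phase 1 (accelerating): v₀ = 25.0 m/s, a = 1.2 m/s².
v = v₀ + at → t = (40 − 25.0) / 1.2 = 12.5 s
v² = v₀² + 2aΔx → Δx = (40² − 25.0²)/(2·1.2) = 406 m

Phase 2 (decelerating): v₀ = 40.0 m/s, a = -1.2 m/s².
v = v₀ + at → t = (0 − 40.0) / -1.2 = 33.3 s
v² = v₀² + 2aΔx → Δx = (0² − 40.0²)/(2·-1.2) = 667 m
Total time = 12.5 + 33.3 = 45.8 s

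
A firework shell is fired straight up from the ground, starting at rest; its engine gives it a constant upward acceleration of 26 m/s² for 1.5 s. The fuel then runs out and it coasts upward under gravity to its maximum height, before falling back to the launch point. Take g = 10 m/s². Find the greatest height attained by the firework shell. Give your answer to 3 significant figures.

Phase 1 (powered ascent): v₀ = 0 m/s, a = 26 m/s².
v = v₀ + at = 0 + (26)(1.5) = 39.0 m/s
Δx = v₀t + ½at² = 0·1.5 + 0.5·26·1.5² = 29.2 m

Phase 2 (coasting upward): v₀ = 39.0 m/s, a = -10 m/s².
v = v₀ + at → t = (0 − 39.0) / -10 = 3.90 s
v² = v₀² + 2aΔx → Δx = (0² − 39.0²)/(2·-10) = 76.0 m
Maximum height = 29.2 + 76.0 = 105 m

105 m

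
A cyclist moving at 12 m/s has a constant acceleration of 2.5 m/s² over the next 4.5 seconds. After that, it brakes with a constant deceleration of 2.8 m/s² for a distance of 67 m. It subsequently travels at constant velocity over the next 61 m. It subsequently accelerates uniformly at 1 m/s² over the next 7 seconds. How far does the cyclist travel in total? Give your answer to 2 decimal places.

Phase 1 (accelerating): v₀ = 12.0 m/s, a = 2.5 m/s².
v = v₀ + at = 12.0 + (2.5)(4.5) = 23.2 m/s
Δx = v₀t + ½at² = 12.0·4.5 + 0.5·2.5·4.5² = 79.3 m

Phase 2 (decelerating): v₀ = 23.2 m/s, a = -2.8 m/s².
v² = v₀² + 2aΔx = 23.2² + 2·-2.8·67 = 165 → v = 12.9 m/s
t = (v − v₀)/a = (12.9 − 23.2)/-2.8 = 3.71 s

Phase 3 (constant speed): v₀ = 12.9 m/s, a = 0 m/s².
Constant speed: t = d/v = 61/12.9 = 4.74 s

Phase 4 (accelerating): v₀ = 12.9 m/s, a = 1 m/s².
v = v₀ + at = 12.9 + (1)(7) = 19.9 m/s
Δx = v₀t + ½at² = 12.9·7 + 0.5·1·7² = 115 m
Total distance = 79.3 + 67.0 + 61.0 + 115 = 322 m

321.83 m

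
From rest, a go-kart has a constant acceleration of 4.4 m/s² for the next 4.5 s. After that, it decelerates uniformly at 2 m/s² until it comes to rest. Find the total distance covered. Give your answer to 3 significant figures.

143 m

Phase 1 (accelerating): v₀ = 0 m/s, a = 4.4 m/s².
v = v₀ + at = 0 + (4.4)(4.5) = 19.8 m/s
Δx = v₀t + ½at² = 0·4.5 + 0.5·4.4·4.5² = 44.6 m

Phase 2 (decelerating): v₀ = 19.8 m/s, a = -2 m/s².
v = v₀ + at → t = (0 − 19.8) / -2 = 9.90 s
v² = v₀² + 2aΔx → Δx = (0² − 19.8²)/(2·-2) = 98.0 m
Total distance = 44.6 + 98.0 = 143 m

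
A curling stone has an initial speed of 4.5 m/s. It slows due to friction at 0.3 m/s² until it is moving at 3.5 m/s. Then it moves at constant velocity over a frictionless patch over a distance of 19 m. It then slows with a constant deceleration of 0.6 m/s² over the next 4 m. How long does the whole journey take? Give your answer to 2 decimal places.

Phase 1 (decelerating): v₀ = 4.50 m/s, a = -0.3 m/s².
v = v₀ + at → t = (3.5 − 4.50) / -0.3 = 3.33 s
v² = v₀² + 2aΔx → Δx = (3.5² − 4.50²)/(2·-0.3) = 13.3 m

Phase 2 (constant speed): v₀ = 3.50 m/s, a = 0 m/s².
Constant speed: t = d/v = 19/3.50 = 5.43 s

Phase 3 (decelerating): v₀ = 3.50 m/s, a = -0.6 m/s².
v² = v₀² + 2aΔx = 3.50² + 2·-0.6·4 = 7.45 → v = 2.73 m/s
t = (v − v₀)/a = (2.73 − 3.50)/-0.6 = 1.28 s
Total time = 3.33 + 5.43 + 1.28 = 10.0 s

10.05 s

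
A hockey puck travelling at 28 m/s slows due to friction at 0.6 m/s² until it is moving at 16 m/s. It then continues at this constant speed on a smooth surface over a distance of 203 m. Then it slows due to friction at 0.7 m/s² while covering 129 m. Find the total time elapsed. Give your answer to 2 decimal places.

43.14 s

Phase 1 (decelerating): v₀ = 28.0 m/s, a = -0.6 m/s².
v = v₀ + at → t = (16 − 28.0) / -0.6 = 20.0 s
v² = v₀² + 2aΔx → Δx = (16² − 28.0²)/(2·-0.6) = 440 m

Phase 2 (constant speed): v₀ = 16.0 m/s, a = 0 m/s².
Constant speed: t = d/v = 203/16.0 = 12.7 s

Phase 3 (decelerating): v₀ = 16.0 m/s, a = -0.7 m/s².
v² = v₀² + 2aΔx = 16.0² + 2·-0.7·129 = 75.4 → v = 8.68 m/s
t = (v − v₀)/a = (8.68 − 16.0)/-0.7 = 10.5 s
Total time = 20.0 + 12.7 + 10.5 = 43.1 s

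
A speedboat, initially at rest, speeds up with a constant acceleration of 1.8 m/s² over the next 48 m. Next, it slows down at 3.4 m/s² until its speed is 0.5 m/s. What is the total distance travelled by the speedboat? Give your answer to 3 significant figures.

73.4 m

Phase 1 (accelerating): v₀ = 0 m/s, a = 1.8 m/s².
v² = v₀² + 2aΔx = 0² + 2·1.8·48 = 173 → v = 13.1 m/s
t = (v − v₀)/a = (13.1 − 0)/1.8 = 7.30 s

Phase 2 (decelerating): v₀ = 13.1 m/s, a = -3.4 m/s².
v = v₀ + at → t = (0.5 − 13.1) / -3.4 = 3.72 s
v² = v₀² + 2aΔx → Δx = (0.5² − 13.1²)/(2·-3.4) = 25.4 m
Total distance = 48.0 + 25.4 = 73.4 m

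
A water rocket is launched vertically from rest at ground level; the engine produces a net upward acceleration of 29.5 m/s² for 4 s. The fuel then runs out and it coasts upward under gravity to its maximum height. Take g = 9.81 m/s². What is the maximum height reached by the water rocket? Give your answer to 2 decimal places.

945.68 m

Phase 1 (powered ascent): v₀ = 0 m/s, a = 29.5 m/s².
v = v₀ + at = 0 + (29.5)(4) = 118 m/s
Δx = v₀t + ½at² = 0·4 + 0.5·29.5·4² = 236 m

Phase 2 (coasting upward): v₀ = 118 m/s, a = -9.81 m/s².
v = v₀ + at → t = (0 − 118) / -9.81 = 12.0 s
v² = v₀² + 2aΔx → Δx = (0² − 118²)/(2·-9.81) = 710 m
Maximum height = 236 + 710 = 946 m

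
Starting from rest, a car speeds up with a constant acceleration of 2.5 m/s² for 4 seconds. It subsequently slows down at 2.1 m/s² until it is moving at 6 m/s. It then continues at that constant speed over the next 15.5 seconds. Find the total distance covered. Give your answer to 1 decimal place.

Phase 1 (accelerating): v₀ = 0 m/s, a = 2.5 m/s².
v = v₀ + at = 0 + (2.5)(4) = 10.0 m/s
Δx = v₀t + ½at² = 0·4 + 0.5·2.5·4² = 20.0 m

Phase 2 (decelerating): v₀ = 10.0 m/s, a = -2.1 m/s².
v = v₀ + at → t = (6 − 10.0) / -2.1 = 1.90 s
v² = v₀² + 2aΔx → Δx = (6² − 10.0²)/(2·-2.1) = 15.2 m

Phase 3 (constant speed): v₀ = 6.00 m/s, a = 0 m/s².
v = v₀ + at = 6.00 + (0)(15.5) = 6.00 m/s
Δx = v₀t + ½at² = 6.00·15.5 + 0.5·0·15.5² = 93.0 m
Total distance = 20.0 + 15.2 + 93.0 = 128 m

128.2 m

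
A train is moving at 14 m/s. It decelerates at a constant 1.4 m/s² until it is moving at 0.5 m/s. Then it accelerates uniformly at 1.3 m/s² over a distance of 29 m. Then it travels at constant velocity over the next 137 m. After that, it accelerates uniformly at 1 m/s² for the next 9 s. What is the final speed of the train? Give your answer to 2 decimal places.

Phase 1 (decelerating): v₀ = 14.0 m/s, a = -1.4 m/s².
v = v₀ + at → t = (0.5 − 14.0) / -1.4 = 9.64 s
v² = v₀² + 2aΔx → Δx = (0.5² − 14.0²)/(2·-1.4) = 69.9 m

Phase 2 (accelerating): v₀ = 0.500 m/s, a = 1.3 m/s².
v² = v₀² + 2aΔx = 0.500² + 2·1.3·29 = 75.7 → v = 8.70 m/s
t = (v − v₀)/a = (8.70 − 0.500)/1.3 = 6.31 s

Phase 3 (constant speed): v₀ = 8.70 m/s, a = 0 m/s².
Constant speed: t = d/v = 137/8.70 = 15.8 s

Phase 4 (accelerating): v₀ = 8.70 m/s, a = 1 m/s².
v = v₀ + at = 8.70 + (1)(9) = 17.7 m/s
Δx = v₀t + ½at² = 8.70·9 + 0.5·1·9² = 119 m
Final speed = 17.7 m/s

17.70 m/s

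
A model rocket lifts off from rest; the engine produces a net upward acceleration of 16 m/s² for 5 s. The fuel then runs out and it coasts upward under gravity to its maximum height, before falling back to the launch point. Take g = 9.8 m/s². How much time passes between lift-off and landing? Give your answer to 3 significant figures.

23.5 s

Phase 1 (powered ascent): v₀ = 0 m/s, a = 16 m/s².
v = v₀ + at = 0 + (16)(5) = 80.0 m/s
Δx = v₀t + ½at² = 0·5 + 0.5·16·5² = 200 m

Phase 2 (coasting upward): v₀ = 80.0 m/s, a = -9.8 m/s².
v = v₀ + at → t = (0 − 80.0) / -9.8 = 8.16 s
v² = v₀² + 2aΔx → Δx = (0² − 80.0²)/(2·-9.8) = 327 m

Phase 3 (free fall): v₀ = 0 m/s, a = -9.8 m/s².
Falls 527 m from rest: t = √(2·527/9.8) = 10.4 s; v = g·t = 102 m/s.
Total time = 5.00 + 8.16 + 10.4 = 23.5 s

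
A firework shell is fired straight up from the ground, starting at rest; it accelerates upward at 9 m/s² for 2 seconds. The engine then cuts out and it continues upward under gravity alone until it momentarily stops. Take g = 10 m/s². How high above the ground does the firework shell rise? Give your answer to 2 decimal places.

Phase 1 (powered ascent): v₀ = 0 m/s, a = 9 m/s².
v = v₀ + at = 0 + (9)(2) = 18.0 m/s
Δx = v₀t + ½at² = 0·2 + 0.5·9·2² = 18.0 m

Phase 2 (coasting upward): v₀ = 18.0 m/s, a = -10 m/s².
v = v₀ + at → t = (0 − 18.0) / -10 = 1.80 s
v² = v₀² + 2aΔx → Δx = (0² − 18.0²)/(2·-10) = 16.2 m
Maximum height = 18.0 + 16.2 = 34.2 m

34.20 m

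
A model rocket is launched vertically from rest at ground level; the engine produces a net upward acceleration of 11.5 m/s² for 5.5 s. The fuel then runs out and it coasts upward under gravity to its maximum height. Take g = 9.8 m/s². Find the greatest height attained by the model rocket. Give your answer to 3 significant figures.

378 m

Phase 1 (powered ascent): v₀ = 0 m/s, a = 11.5 m/s².
v = v₀ + at = 0 + (11.5)(5.5) = 63.2 m/s
Δx = v₀t + ½at² = 0·5.5 + 0.5·11.5·5.5² = 174 m

Phase 2 (coasting upward): v₀ = 63.2 m/s, a = -9.8 m/s².
v = v₀ + at → t = (0 − 63.2) / -9.8 = 6.45 s
v² = v₀² + 2aΔx → Δx = (0² − 63.2²)/(2·-9.8) = 204 m
Maximum height = 174 + 204 = 378 m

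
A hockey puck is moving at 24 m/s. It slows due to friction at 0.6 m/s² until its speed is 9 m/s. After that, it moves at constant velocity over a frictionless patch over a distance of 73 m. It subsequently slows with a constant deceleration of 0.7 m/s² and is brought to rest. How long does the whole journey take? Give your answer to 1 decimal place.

Phase 1 (decelerating): v₀ = 24.0 m/s, a = -0.6 m/s².
v = v₀ + at → t = (9 − 24.0) / -0.6 = 25.0 s
v² = v₀² + 2aΔx → Δx = (9² − 24.0²)/(2·-0.6) = 412 m

Phase 2 (constant speed): v₀ = 9.00 m/s, a = 0 m/s².
Constant speed: t = d/v = 73/9.00 = 8.11 s

Phase 3 (decelerating): v₀ = 9.00 m/s, a = -0.7 m/s².
v = v₀ + at → t = (0 − 9.00) / -0.7 = 12.9 s
v² = v₀² + 2aΔx → Δx = (0² − 9.00²)/(2·-0.7) = 57.9 m
Total time = 25.0 + 8.11 + 12.9 = 46.0 s

46.0 s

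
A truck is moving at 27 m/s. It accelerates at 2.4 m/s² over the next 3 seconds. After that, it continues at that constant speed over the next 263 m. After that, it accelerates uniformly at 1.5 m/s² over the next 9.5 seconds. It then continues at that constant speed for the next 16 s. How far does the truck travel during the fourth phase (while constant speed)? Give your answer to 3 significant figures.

Phase 1 (accelerating): v₀ = 27.0 m/s, a = 2.4 m/s².
v = v₀ + at = 27.0 + (2.4)(3) = 34.2 m/s
Δx = v₀t + ½at² = 27.0·3 + 0.5·2.4·3² = 91.8 m

Phase 2 (constant speed): v₀ = 34.2 m/s, a = 0 m/s².
Constant speed: t = d/v = 263/34.2 = 7.69 s

Phase 3 (accelerating): v₀ = 34.2 m/s, a = 1.5 m/s².
v = v₀ + at = 34.2 + (1.5)(9.5) = 48.5 m/s
Δx = v₀t + ½at² = 34.2·9.5 + 0.5·1.5·9.5² = 393 m

Phase 4 (constant speed): v₀ = 48.5 m/s, a = 0 m/s².
v = v₀ + at = 48.5 + (0)(16) = 48.5 m/s
Δx = v₀t + ½at² = 48.5·16 + 0.5·0·16² = 775 m
Distance in phase 4 = 775 m

775 m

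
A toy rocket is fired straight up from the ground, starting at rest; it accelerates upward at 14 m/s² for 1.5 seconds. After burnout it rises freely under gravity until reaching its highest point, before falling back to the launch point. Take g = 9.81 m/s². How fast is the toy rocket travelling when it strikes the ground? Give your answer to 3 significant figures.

Phase 1 (powered ascent): v₀ = 0 m/s, a = 14 m/s².
v = v₀ + at = 0 + (14)(1.5) = 21.0 m/s
Δx = v₀t + ½at² = 0·1.5 + 0.5·14·1.5² = 15.8 m

Phase 2 (coasting upward): v₀ = 21.0 m/s, a = -9.81 m/s².
v = v₀ + at → t = (0 − 21.0) / -9.81 = 2.14 s
v² = v₀² + 2aΔx → Δx = (0² − 21.0²)/(2·-9.81) = 22.5 m

Phase 3 (free fall): v₀ = 0 m/s, a = -9.81 m/s².
Falls 38.2 m from rest: t = √(2·38.2/9.81) = 2.79 s; v = g·t = 27.4 m/s.
Impact speed = 27.4 m/s

27.4 m/s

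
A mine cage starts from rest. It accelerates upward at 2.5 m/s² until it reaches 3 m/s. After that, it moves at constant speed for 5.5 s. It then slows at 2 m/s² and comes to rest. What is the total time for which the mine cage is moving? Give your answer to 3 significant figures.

8.20 s

Phase 1 (accelerating): v₀ = 0 m/s, a = 2.5 m/s².
v = v₀ + at → t = (3 − 0) / 2.5 = 1.20 s
v² = v₀² + 2aΔx → Δx = (3² − 0²)/(2·2.5) = 1.80 m

Phase 2 (constant speed): v₀ = 3.00 m/s, a = 0 m/s².
v = v₀ + at = 3.00 + (0)(5.5) = 3.00 m/s
Δx = v₀t + ½at² = 3.00·5.5 + 0.5·0·5.5² = 16.5 m

Phase 3 (decelerating): v₀ = 3.00 m/s, a = -2 m/s².
v = v₀ + at → t = (0 − 3.00) / -2 = 1.50 s
v² = v₀² + 2aΔx → Δx = (0² − 3.00²)/(2·-2) = 2.25 m
Total time = 1.20 + 5.50 + 1.50 = 8.20 s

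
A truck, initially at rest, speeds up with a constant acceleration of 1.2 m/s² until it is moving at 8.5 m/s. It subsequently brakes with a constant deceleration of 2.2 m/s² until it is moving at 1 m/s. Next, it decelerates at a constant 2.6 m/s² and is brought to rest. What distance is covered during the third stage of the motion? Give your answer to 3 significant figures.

Phase 1 (accelerating): v₀ = 0 m/s, a = 1.2 m/s².
v = v₀ + at → t = (8.5 − 0) / 1.2 = 7.08 s
v² = v₀² + 2aΔx → Δx = (8.5² − 0²)/(2·1.2) = 30.1 m

Phase 2 (decelerating): v₀ = 8.50 m/s, a = -2.2 m/s².
v = v₀ + at → t = (1 − 8.50) / -2.2 = 3.41 s
v² = v₀² + 2aΔx → Δx = (1² − 8.50²)/(2·-2.2) = 16.2 m

Phase 3 (decelerating): v₀ = 1.00 m/s, a = -2.6 m/s².
v = v₀ + at → t = (0 − 1.00) / -2.6 = 0.385 s
v² = v₀² + 2aΔx → Δx = (0² − 1.00²)/(2·-2.6) = 0.192 m
Distance in phase 3 = 0.192 m

0.192 m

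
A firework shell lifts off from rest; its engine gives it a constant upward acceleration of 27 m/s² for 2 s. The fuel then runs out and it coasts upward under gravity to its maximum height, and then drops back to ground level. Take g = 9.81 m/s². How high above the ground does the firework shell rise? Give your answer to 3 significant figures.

203 m

Phase 1 (powered ascent): v₀ = 0 m/s, a = 27 m/s².
v = v₀ + at = 0 + (27)(2) = 54.0 m/s
Δx = v₀t + ½at² = 0·2 + 0.5·27·2² = 54.0 m

Phase 2 (coasting upward): v₀ = 54.0 m/s, a = -9.81 m/s².
v = v₀ + at → t = (0 − 54.0) / -9.81 = 5.50 s
v² = v₀² + 2aΔx → Δx = (0² − 54.0²)/(2·-9.81) = 149 m
Maximum height = 54.0 + 149 = 203 m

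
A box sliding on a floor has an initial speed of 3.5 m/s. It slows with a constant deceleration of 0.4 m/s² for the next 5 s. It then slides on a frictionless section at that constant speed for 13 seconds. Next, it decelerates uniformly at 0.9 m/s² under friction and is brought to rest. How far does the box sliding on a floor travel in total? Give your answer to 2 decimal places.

33.25 m

Phase 1 (decelerating): v₀ = 3.50 m/s, a = -0.4 m/s².
v = v₀ + at = 3.50 + (-0.4)(5) = 1.50 m/s
Δx = v₀t + ½at² = 3.50·5 + 0.5·-0.4·5² = 12.5 m

Phase 2 (constant speed): v₀ = 1.50 m/s, a = 0 m/s².
v = v₀ + at = 1.50 + (0)(13) = 1.50 m/s
Δx = v₀t + ½at² = 1.50·13 + 0.5·0·13² = 19.5 m

Phase 3 (decelerating): v₀ = 1.50 m/s, a = -0.9 m/s².
v = v₀ + at → t = (0 − 1.50) / -0.9 = 1.67 s
v² = v₀² + 2aΔx → Δx = (0² − 1.50²)/(2·-0.9) = 1.25 m
Total distance = 12.5 + 19.5 + 1.25 = 33.2 m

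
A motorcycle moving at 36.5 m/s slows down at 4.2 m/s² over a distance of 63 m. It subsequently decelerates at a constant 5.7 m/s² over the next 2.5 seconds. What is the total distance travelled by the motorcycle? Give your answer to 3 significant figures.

116 m

Phase 1 (decelerating): v₀ = 36.5 m/s, a = -4.2 m/s².
v² = v₀² + 2aΔx = 36.5² + 2·-4.2·63 = 803 → v = 28.3 m/s
t = (v − v₀)/a = (28.3 − 36.5)/-4.2 = 1.94 s

Phase 2 (decelerating): v₀ = 28.3 m/s, a = -5.7 m/s².
v = v₀ + at = 28.3 + (-5.7)(2.5) = 14.1 m/s
Δx = v₀t + ½at² = 28.3·2.5 + 0.5·-5.7·2.5² = 53.0 m
Total distance = 63.0 + 53.0 = 116 m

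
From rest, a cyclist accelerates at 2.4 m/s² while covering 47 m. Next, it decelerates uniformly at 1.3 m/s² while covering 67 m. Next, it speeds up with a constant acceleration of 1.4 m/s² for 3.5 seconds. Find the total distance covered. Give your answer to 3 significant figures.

Phase 1 (accelerating): v₀ = 0 m/s, a = 2.4 m/s².
v² = v₀² + 2aΔx = 0² + 2·2.4·47 = 226 → v = 15.0 m/s
t = (v − v₀)/a = (15.0 − 0)/2.4 = 6.26 s

Phase 2 (decelerating): v₀ = 15.0 m/s, a = -1.3 m/s².
v² = v₀² + 2aΔx = 15.0² + 2·-1.3·67 = 51.4 → v = 7.17 m/s
t = (v − v₀)/a = (7.17 − 15.0)/-1.3 = 6.04 s

Phase 3 (accelerating): v₀ = 7.17 m/s, a = 1.4 m/s².
v = v₀ + at = 7.17 + (1.4)(3.5) = 12.1 m/s
Δx = v₀t + ½at² = 7.17·3.5 + 0.5·1.4·3.5² = 33.7 m
Total distance = 47.0 + 67.0 + 33.7 = 148 m

148 m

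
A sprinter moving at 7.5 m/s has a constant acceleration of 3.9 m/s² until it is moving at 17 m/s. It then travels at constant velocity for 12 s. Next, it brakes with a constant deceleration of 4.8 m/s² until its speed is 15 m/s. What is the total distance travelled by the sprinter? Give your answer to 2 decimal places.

240.51 m

Phase 1 (accelerating): v₀ = 7.50 m/s, a = 3.9 m/s².
v = v₀ + at → t = (17 − 7.50) / 3.9 = 2.44 s
v² = v₀² + 2aΔx → Δx = (17² − 7.50²)/(2·3.9) = 29.8 m

Phase 2 (constant speed): v₀ = 17.0 m/s, a = 0 m/s².
v = v₀ + at = 17.0 + (0)(12) = 17.0 m/s
Δx = v₀t + ½at² = 17.0·12 + 0.5·0·12² = 204 m

Phase 3 (decelerating): v₀ = 17.0 m/s, a = -4.8 m/s².
v = v₀ + at → t = (15 − 17.0) / -4.8 = 0.417 s
v² = v₀² + 2aΔx → Δx = (15² − 17.0²)/(2·-4.8) = 6.67 m
Total distance = 29.8 + 204 + 6.67 = 241 m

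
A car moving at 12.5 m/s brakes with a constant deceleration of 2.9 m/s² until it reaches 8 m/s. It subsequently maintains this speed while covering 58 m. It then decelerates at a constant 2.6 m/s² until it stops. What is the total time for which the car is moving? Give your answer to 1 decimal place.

Phase 1 (decelerating): v₀ = 12.5 m/s, a = -2.9 m/s².
v = v₀ + at → t = (8 − 12.5) / -2.9 = 1.55 s
v² = v₀² + 2aΔx → Δx = (8² − 12.5²)/(2·-2.9) = 15.9 m

Phase 2 (constant speed): v₀ = 8.00 m/s, a = 0 m/s².
Constant speed: t = d/v = 58/8.00 = 7.25 s

Phase 3 (decelerating): v₀ = 8.00 m/s, a = -2.6 m/s².
v = v₀ + at → t = (0 − 8.00) / -2.6 = 3.08 s
v² = v₀² + 2aΔx → Δx = (0² − 8.00²)/(2·-2.6) = 12.3 m
Total time = 1.55 + 7.25 + 3.08 = 11.9 s

11.9 s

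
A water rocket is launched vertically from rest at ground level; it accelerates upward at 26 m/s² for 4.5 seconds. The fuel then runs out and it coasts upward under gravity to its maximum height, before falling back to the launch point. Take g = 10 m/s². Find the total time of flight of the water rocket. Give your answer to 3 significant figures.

Phase 1 (powered ascent): v₀ = 0 m/s, a = 26 m/s².
v = v₀ + at = 0 + (26)(4.5) = 117 m/s
Δx = v₀t + ½at² = 0·4.5 + 0.5·26·4.5² = 263 m

Phase 2 (coasting upward): v₀ = 117 m/s, a = -10 m/s².
v = v₀ + at → t = (0 − 117) / -10 = 11.7 s
v² = v₀² + 2aΔx → Δx = (0² − 117²)/(2·-10) = 684 m

Phase 3 (free fall): v₀ = 0 m/s, a = -10 m/s².
Falls 948 m from rest: t = √(2·948/10) = 13.8 s; v = g·t = 138 m/s.
Total time = 4.50 + 11.7 + 13.8 = 30.0 s

30.0 s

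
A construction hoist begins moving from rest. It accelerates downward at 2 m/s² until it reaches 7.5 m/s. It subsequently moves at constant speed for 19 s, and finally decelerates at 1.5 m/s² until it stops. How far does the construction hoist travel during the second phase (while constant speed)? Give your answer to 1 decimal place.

Phase 1 (accelerating): v₀ = 0 m/s, a = 2 m/s².
v = v₀ + at → t = (7.5 − 0) / 2 = 3.75 s
v² = v₀² + 2aΔx → Δx = (7.5² − 0²)/(2·2) = 14.1 m

Phase 2 (constant speed): v₀ = 7.50 m/s, a = 0 m/s².
v = v₀ + at = 7.50 + (0)(19) = 7.50 m/s
Δx = v₀t + ½at² = 7.50·19 + 0.5·0·19² = 142 m
Distance in phase 2 = 142 m

142.5 m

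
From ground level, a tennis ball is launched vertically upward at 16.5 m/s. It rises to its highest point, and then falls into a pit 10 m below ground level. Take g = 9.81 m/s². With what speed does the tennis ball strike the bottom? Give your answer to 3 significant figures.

21.6 m/s

Phase 1 (rising): v₀ = 16.5 m/s, a = -9.81 m/s².
v = v₀ + at → t = (0 − 16.5) / -9.81 = 1.68 s
v² = v₀² + 2aΔx → Δx = (0² − 16.5²)/(2·-9.81) = 13.9 m

Phase 2 (falling): v₀ = 0 m/s, a = -9.81 m/s².
Falls 23.9 m from rest: t = √(2·23.9/9.81) = 2.21 s; v = g·t = 21.6 m/s.
Final speed = 21.6 m/s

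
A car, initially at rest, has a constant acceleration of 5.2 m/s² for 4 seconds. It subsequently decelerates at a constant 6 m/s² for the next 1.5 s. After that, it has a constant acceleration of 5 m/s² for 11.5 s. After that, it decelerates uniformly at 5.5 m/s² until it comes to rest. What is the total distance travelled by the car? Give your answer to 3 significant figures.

Phase 1 (accelerating): v₀ = 0 m/s, a = 5.2 m/s².
v = v₀ + at = 0 + (5.2)(4) = 20.8 m/s
Δx = v₀t + ½at² = 0·4 + 0.5·5.2·4² = 41.6 m

Phase 2 (decelerating): v₀ = 20.8 m/s, a = -6 m/s².
v = v₀ + at = 20.8 + (-6)(1.5) = 11.8 m/s
Δx = v₀t + ½at² = 20.8·1.5 + 0.5·-6·1.5² = 24.5 m

Phase 3 (accelerating): v₀ = 11.8 m/s, a = 5 m/s².
v = v₀ + at = 11.8 + (5)(11.5) = 69.3 m/s
Δx = v₀t + ½at² = 11.8·11.5 + 0.5·5·11.5² = 466 m

Phase 4 (decelerating): v₀ = 69.3 m/s, a = -5.5 m/s².
v = v₀ + at → t = (0 − 69.3) / -5.5 = 12.6 s
v² = v₀² + 2aΔx → Δx = (0² − 69.3²)/(2·-5.5) = 437 m
Total distance = 41.6 + 24.5 + 466 + 437 = 969 m

969 m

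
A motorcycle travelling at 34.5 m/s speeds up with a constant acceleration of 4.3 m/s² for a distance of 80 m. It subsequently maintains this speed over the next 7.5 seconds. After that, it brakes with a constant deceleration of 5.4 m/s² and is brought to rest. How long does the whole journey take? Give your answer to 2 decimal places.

Phase 1 (accelerating): v₀ = 34.5 m/s, a = 4.3 m/s².
v² = v₀² + 2aΔx = 34.5² + 2·4.3·80 = 1880 → v = 43.3 m/s
t = (v − v₀)/a = (43.3 − 34.5)/4.3 = 2.06 s

Phase 2 (constant speed): v₀ = 43.3 m/s, a = 0 m/s².
v = v₀ + at = 43.3 + (0)(7.5) = 43.3 m/s
Δx = v₀t + ½at² = 43.3·7.5 + 0.5·0·7.5² = 325 m

Phase 3 (decelerating): v₀ = 43.3 m/s, a = -5.4 m/s².
v = v₀ + at → t = (0 − 43.3) / -5.4 = 8.03 s
v² = v₀² + 2aΔx → Δx = (0² − 43.3²)/(2·-5.4) = 174 m
Total time = 2.06 + 7.50 + 8.03 = 17.6 s

17.58 s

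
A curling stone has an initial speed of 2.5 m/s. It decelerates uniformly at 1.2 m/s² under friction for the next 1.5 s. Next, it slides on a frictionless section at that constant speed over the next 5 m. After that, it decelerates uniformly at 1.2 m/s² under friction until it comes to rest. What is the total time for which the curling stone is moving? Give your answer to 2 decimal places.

Phase 1 (decelerating): v₀ = 2.50 m/s, a = -1.2 m/s².
v = v₀ + at = 2.50 + (-1.2)(1.5) = 0.700 m/s
Δx = v₀t + ½at² = 2.50·1.5 + 0.5·-1.2·1.5² = 2.40 m

Phase 2 (constant speed): v₀ = 0.700 m/s, a = 0 m/s².
Constant speed: t = d/v = 5/0.700 = 7.14 s

Phase 3 (decelerating): v₀ = 0.700 m/s, a = -1.2 m/s².
v = v₀ + at → t = (0 − 0.700) / -1.2 = 0.583 s
v² = v₀² + 2aΔx → Δx = (0² − 0.700²)/(2·-1.2) = 0.204 m
Total time = 1.50 + 7.14 + 0.583 = 9.23 s

9.23 s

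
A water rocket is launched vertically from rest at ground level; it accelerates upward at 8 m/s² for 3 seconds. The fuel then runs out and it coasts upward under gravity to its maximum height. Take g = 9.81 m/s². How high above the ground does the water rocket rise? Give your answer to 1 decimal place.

Phase 1 (powered ascent): v₀ = 0 m/s, a = 8 m/s².
v = v₀ + at = 0 + (8)(3) = 24.0 m/s
Δx = v₀t + ½at² = 0·3 + 0.5·8·3² = 36.0 m

Phase 2 (coasting upward): v₀ = 24.0 m/s, a = -9.81 m/s².
v = v₀ + at → t = (0 − 24.0) / -9.81 = 2.45 s
v² = v₀² + 2aΔx → Δx = (0² − 24.0²)/(2·-9.81) = 29.4 m
Maximum height = 36.0 + 29.4 = 65.4 m

65.4 m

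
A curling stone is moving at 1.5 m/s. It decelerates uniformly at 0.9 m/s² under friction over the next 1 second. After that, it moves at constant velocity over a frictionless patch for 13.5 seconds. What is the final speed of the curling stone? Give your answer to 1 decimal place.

Phase 1 (decelerating): v₀ = 1.50 m/s, a = -0.9 m/s².
v = v₀ + at = 1.50 + (-0.9)(1) = 0.600 m/s
Δx = v₀t + ½at² = 1.50·1 + 0.5·-0.9·1² = 1.05 m

Phase 2 (constant speed): v₀ = 0.600 m/s, a = 0 m/s².
v = v₀ + at = 0.600 + (0)(13.5) = 0.600 m/s
Δx = v₀t + ½at² = 0.600·13.5 + 0.5·0·13.5² = 8.10 m
Final speed = 0.600 m/s

0.6 m/s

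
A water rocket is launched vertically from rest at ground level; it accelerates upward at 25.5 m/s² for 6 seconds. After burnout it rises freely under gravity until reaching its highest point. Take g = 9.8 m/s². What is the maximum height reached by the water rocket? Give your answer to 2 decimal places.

1653.34 m

Phase 1 (powered ascent): v₀ = 0 m/s, a = 25.5 m/s².
v = v₀ + at = 0 + (25.5)(6) = 153 m/s
Δx = v₀t + ½at² = 0·6 + 0.5·25.5·6² = 459 m

Phase 2 (coasting upward): v₀ = 153 m/s, a = -9.8 m/s².
v = v₀ + at → t = (0 − 153) / -9.8 = 15.6 s
v² = v₀² + 2aΔx → Δx = (0² − 153²)/(2·-9.8) = 1190 m
Maximum height = 459 + 1190 = 1650 m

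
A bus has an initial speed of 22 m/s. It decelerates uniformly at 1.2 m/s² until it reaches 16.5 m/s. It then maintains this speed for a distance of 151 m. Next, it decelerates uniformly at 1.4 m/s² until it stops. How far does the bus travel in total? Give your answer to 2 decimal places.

Phase 1 (decelerating): v₀ = 22.0 m/s, a = -1.2 m/s².
v = v₀ + at → t = (16.5 − 22.0) / -1.2 = 4.58 s
v² = v₀² + 2aΔx → Δx = (16.5² − 22.0²)/(2·-1.2) = 88.2 m

Phase 2 (constant speed): v₀ = 16.5 m/s, a = 0 m/s².
Constant speed: t = d/v = 151/16.5 = 9.15 s

Phase 3 (decelerating): v₀ = 16.5 m/s, a = -1.4 m/s².
v = v₀ + at → t = (0 − 16.5) / -1.4 = 11.8 s
v² = v₀² + 2aΔx → Δx = (0² − 16.5²)/(2·-1.4) = 97.2 m
Total distance = 88.2 + 151 + 97.2 = 336 m

336.46 m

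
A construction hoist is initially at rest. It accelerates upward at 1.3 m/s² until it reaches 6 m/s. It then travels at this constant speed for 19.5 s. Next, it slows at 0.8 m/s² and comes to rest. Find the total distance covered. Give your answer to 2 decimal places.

Phase 1 (accelerating): v₀ = 0 m/s, a = 1.3 m/s².
v = v₀ + at → t = (6 − 0) / 1.3 = 4.62 s
v² = v₀² + 2aΔx → Δx = (6² − 0²)/(2·1.3) = 13.8 m

Phase 2 (constant speed): v₀ = 6.00 m/s, a = 0 m/s².
v = v₀ + at = 6.00 + (0)(19.5) = 6.00 m/s
Δx = v₀t + ½at² = 6.00·19.5 + 0.5·0·19.5² = 117 m

Phase 3 (decelerating): v₀ = 6.00 m/s, a = -0.8 m/s².
v = v₀ + at → t = (0 − 6.00) / -0.8 = 7.50 s
v² = v₀² + 2aΔx → Δx = (0² − 6.00²)/(2·-0.8) = 22.5 m
Total distance = 13.8 + 117 + 22.5 = 153 m

153.35 m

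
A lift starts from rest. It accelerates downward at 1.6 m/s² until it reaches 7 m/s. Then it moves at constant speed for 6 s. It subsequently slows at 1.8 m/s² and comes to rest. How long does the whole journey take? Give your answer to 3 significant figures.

14.3 s

Phase 1 (accelerating): v₀ = 0 m/s, a = 1.6 m/s².
v = v₀ + at → t = (7 − 0) / 1.6 = 4.38 s
v² = v₀² + 2aΔx → Δx = (7² − 0²)/(2·1.6) = 15.3 m

Phase 2 (constant speed): v₀ = 7.00 m/s, a = 0 m/s².
v = v₀ + at = 7.00 + (0)(6) = 7.00 m/s
Δx = v₀t + ½at² = 7.00·6 + 0.5·0·6² = 42.0 m

Phase 3 (decelerating): v₀ = 7.00 m/s, a = -1.8 m/s².
v = v₀ + at → t = (0 − 7.00) / -1.8 = 3.89 s
v² = v₀² + 2aΔx → Δx = (0² − 7.00²)/(2·-1.8) = 13.6 m
Total time = 4.38 + 6.00 + 3.89 = 14.3 s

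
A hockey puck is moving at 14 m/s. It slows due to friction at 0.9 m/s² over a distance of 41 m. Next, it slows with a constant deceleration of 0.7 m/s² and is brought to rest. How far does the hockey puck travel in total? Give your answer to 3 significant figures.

Phase 1 (decelerating): v₀ = 14.0 m/s, a = -0.9 m/s².
v² = v₀² + 2aΔx = 14.0² + 2·-0.9·41 = 122 → v = 11.1 m/s
t = (v − v₀)/a = (11.1 − 14.0)/-0.9 = 3.27 s

Phase 2 (decelerating): v₀ = 11.1 m/s, a = -0.7 m/s².
v = v₀ + at → t = (0 − 11.1) / -0.7 = 15.8 s
v² = v₀² + 2aΔx → Δx = (0² − 11.1²)/(2·-0.7) = 87.3 m
Total distance = 41.0 + 87.3 = 128 m

128 m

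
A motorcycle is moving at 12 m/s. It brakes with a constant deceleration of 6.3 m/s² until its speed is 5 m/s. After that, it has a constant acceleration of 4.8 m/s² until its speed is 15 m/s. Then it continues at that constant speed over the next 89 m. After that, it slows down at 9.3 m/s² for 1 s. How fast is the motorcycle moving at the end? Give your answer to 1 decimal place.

Phase 1 (decelerating): v₀ = 12.0 m/s, a = -6.3 m/s².
v = v₀ + at → t = (5 − 12.0) / -6.3 = 1.11 s
v² = v₀² + 2aΔx → Δx = (5² − 12.0²)/(2·-6.3) = 9.44 m

Phase 2 (accelerating): v₀ = 5.00 m/s, a = 4.8 m/s².
v = v₀ + at → t = (15 − 5.00) / 4.8 = 2.08 s
v² = v₀² + 2aΔx → Δx = (15² − 5.00²)/(2·4.8) = 20.8 m

Phase 3 (constant speed): v₀ = 15.0 m/s, a = 0 m/s².
Constant speed: t = d/v = 89/15.0 = 5.93 s

Phase 4 (decelerating): v₀ = 15.0 m/s, a = -9.3 m/s².
v = v₀ + at = 15.0 + (-9.3)(1) = 5.70 m/s
Δx = v₀t + ½at² = 15.0·1 + 0.5·-9.3·1² = 10.3 m
Final speed = 5.70 m/s

5.7 m/s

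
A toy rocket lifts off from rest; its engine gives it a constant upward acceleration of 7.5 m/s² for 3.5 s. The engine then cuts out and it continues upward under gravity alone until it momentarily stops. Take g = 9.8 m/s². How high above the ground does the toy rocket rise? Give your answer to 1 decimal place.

Phase 1 (powered ascent): v₀ = 0 m/s, a = 7.5 m/s².
v = v₀ + at = 0 + (7.5)(3.5) = 26.2 m/s
Δx = v₀t + ½at² = 0·3.5 + 0.5·7.5·3.5² = 45.9 m

Phase 2 (coasting upward): v₀ = 26.2 m/s, a = -9.8 m/s².
v = v₀ + at → t = (0 − 26.2) / -9.8 = 2.68 s
v² = v₀² + 2aΔx → Δx = (0² − 26.2²)/(2·-9.8) = 35.2 m
Maximum height = 45.9 + 35.2 = 81.1 m

81.1 m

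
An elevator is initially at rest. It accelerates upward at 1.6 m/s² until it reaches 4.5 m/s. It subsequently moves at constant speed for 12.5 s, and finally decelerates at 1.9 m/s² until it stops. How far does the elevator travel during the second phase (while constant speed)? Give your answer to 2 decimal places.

56.25 m

Phase 1 (accelerating): v₀ = 0 m/s, a = 1.6 m/s².
v = v₀ + at → t = (4.5 − 0) / 1.6 = 2.81 s
v² = v₀² + 2aΔx → Δx = (4.5² − 0²)/(2·1.6) = 6.33 m

Phase 2 (constant speed): v₀ = 4.50 m/s, a = 0 m/s².
v = v₀ + at = 4.50 + (0)(12.5) = 4.50 m/s
Δx = v₀t + ½at² = 4.50·12.5 + 0.5·0·12.5² = 56.2 m
Distance in phase 2 = 56.2 m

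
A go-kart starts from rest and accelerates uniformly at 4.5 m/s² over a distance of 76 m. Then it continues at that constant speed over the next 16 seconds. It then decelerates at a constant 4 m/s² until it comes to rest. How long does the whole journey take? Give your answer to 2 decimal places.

28.35 s

Phase 1 (accelerating): v₀ = 0 m/s, a = 4.5 m/s².
v² = v₀² + 2aΔx = 0² + 2·4.5·76 = 684 → v = 26.2 m/s
t = (v − v₀)/a = (26.2 − 0)/4.5 = 5.81 s

Phase 2 (constant speed): v₀ = 26.2 m/s, a = 0 m/s².
v = v₀ + at = 26.2 + (0)(16) = 26.2 m/s
Δx = v₀t + ½at² = 26.2·16 + 0.5·0·16² = 418 m

Phase 3 (decelerating): v₀ = 26.2 m/s, a = -4 m/s².
v = v₀ + at → t = (0 − 26.2) / -4 = 6.54 s
v² = v₀² + 2aΔx → Δx = (0² − 26.2²)/(2·-4) = 85.5 m
Total time = 5.81 + 16.0 + 6.54 = 28.4 s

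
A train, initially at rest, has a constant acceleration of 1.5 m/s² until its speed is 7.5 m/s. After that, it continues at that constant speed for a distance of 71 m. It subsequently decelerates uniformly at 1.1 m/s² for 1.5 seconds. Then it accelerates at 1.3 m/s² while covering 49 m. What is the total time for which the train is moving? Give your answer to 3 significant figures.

Phase 1 (accelerating): v₀ = 0 m/s, a = 1.5 m/s².
v = v₀ + at → t = (7.5 − 0) / 1.5 = 5.00 s
v² = v₀² + 2aΔx → Δx = (7.5² − 0²)/(2·1.5) = 18.8 m

Phase 2 (constant speed): v₀ = 7.50 m/s, a = 0 m/s².
Constant speed: t = d/v = 71/7.50 = 9.47 s

Phase 3 (decelerating): v₀ = 7.50 m/s, a = -1.1 m/s².
v = v₀ + at = 7.50 + (-1.1)(1.5) = 5.85 m/s
Δx = v₀t + ½at² = 7.50·1.5 + 0.5·-1.1·1.5² = 10.0 m

Phase 4 (accelerating): v₀ = 5.85 m/s, a = 1.3 m/s².
v² = v₀² + 2aΔx = 5.85² + 2·1.3·49 = 162 → v = 12.7 m/s
t = (v − v₀)/a = (12.7 − 5.85)/1.3 = 5.28 s
Total time = 5.00 + 9.47 + 1.50 + 5.28 = 21.2 s

21.2 s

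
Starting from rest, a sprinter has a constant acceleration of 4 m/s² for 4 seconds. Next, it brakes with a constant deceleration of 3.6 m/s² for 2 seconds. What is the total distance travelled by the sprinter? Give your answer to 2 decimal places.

Phase 1 (accelerating): v₀ = 0 m/s, a = 4 m/s².
v = v₀ + at = 0 + (4)(4) = 16.0 m/s
Δx = v₀t + ½at² = 0·4 + 0.5·4·4² = 32.0 m

Phase 2 (decelerating): v₀ = 16.0 m/s, a = -3.6 m/s².
v = v₀ + at = 16.0 + (-3.6)(2) = 8.80 m/s
Δx = v₀t + ½at² = 16.0·2 + 0.5·-3.6·2² = 24.8 m
Total distance = 32.0 + 24.8 = 56.8 m

56.80 m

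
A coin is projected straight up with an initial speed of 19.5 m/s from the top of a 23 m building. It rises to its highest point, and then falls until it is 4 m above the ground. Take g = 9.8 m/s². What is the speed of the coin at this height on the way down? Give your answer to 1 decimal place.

Phase 1 (rising): v₀ = 19.5 m/s, a = -9.8 m/s².
v = v₀ + at → t = (0 − 19.5) / -9.8 = 1.99 s
v² = v₀² + 2aΔx → Δx = (0² − 19.5²)/(2·-9.8) = 19.4 m

Phase 2 (falling): v₀ = 0 m/s, a = -9.8 m/s².
Falls 38.4 m from rest: t = √(2·38.4/9.8) = 2.80 s; v = g·t = 27.4 m/s.
Final speed = 27.4 m/s

27.4 m/s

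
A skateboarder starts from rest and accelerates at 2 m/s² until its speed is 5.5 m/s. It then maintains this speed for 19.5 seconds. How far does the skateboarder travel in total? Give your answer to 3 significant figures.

Phase 1 (accelerating): v₀ = 0 m/s, a = 2 m/s².
v = v₀ + at → t = (5.5 − 0) / 2 = 2.75 s
v² = v₀² + 2aΔx → Δx = (5.5² − 0²)/(2·2) = 7.56 m

Phase 2 (constant speed): v₀ = 5.50 m/s, a = 0 m/s².
v = v₀ + at = 5.50 + (0)(19.5) = 5.50 m/s
Δx = v₀t + ½at² = 5.50·19.5 + 0.5·0·19.5² = 107 m
Total distance = 7.56 + 107 = 115 m

115 m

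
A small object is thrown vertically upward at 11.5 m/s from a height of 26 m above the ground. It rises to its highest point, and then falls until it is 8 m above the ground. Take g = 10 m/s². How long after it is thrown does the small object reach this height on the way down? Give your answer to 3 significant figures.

Phase 1 (rising): v₀ = 11.5 m/s, a = -10 m/s².
v = v₀ + at → t = (0 − 11.5) / -10 = 1.15 s
v² = v₀² + 2aΔx → Δx = (0² − 11.5²)/(2·-10) = 6.61 m

Phase 2 (falling): v₀ = 0 m/s, a = -10 m/s².
Falls 24.6 m from rest: t = √(2·24.6/10) = 2.22 s; v = g·t = 22.2 m/s.
Total time = 1.15 + 2.22 = 3.37 s

3.37 s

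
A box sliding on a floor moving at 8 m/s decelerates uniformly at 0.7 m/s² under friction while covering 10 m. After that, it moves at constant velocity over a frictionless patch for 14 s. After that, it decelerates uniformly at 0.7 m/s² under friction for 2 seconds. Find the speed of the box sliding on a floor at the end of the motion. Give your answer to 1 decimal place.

Phase 1 (decelerating): v₀ = 8.00 m/s, a = -0.7 m/s².
v² = v₀² + 2aΔx = 8.00² + 2·-0.7·10 = 50.0 → v = 7.07 m/s
t = (v − v₀)/a = (7.07 − 8.00)/-0.7 = 1.33 s

Phase 2 (constant speed): v₀ = 7.07 m/s, a = 0 m/s².
v = v₀ + at = 7.07 + (0)(14) = 7.07 m/s
Δx = v₀t + ½at² = 7.07·14 + 0.5·0·14² = 99.0 m

Phase 3 (decelerating): v₀ = 7.07 m/s, a = -0.7 m/s².
v = v₀ + at = 7.07 + (-0.7)(2) = 5.67 m/s
Δx = v₀t + ½at² = 7.07·2 + 0.5·-0.7·2² = 12.7 m
Final speed = 5.67 m/s

5.7 m/s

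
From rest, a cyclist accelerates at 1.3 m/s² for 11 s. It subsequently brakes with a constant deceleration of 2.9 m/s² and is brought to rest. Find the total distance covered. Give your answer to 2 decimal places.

113.91 m

Phase 1 (accelerating): v₀ = 0 m/s, a = 1.3 m/s².
v = v₀ + at = 0 + (1.3)(11) = 14.3 m/s
Δx = v₀t + ½at² = 0·11 + 0.5·1.3·11² = 78.7 m

Phase 2 (decelerating): v₀ = 14.3 m/s, a = -2.9 m/s².
v = v₀ + at → t = (0 − 14.3) / -2.9 = 4.93 s
v² = v₀² + 2aΔx → Δx = (0² − 14.3²)/(2·-2.9) = 35.3 m
Total distance = 78.7 + 35.3 = 114 m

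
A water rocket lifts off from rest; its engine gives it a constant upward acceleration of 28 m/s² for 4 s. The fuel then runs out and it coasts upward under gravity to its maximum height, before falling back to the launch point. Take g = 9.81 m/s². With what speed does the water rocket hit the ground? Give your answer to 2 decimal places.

130.15 m/s

Phase 1 (powered ascent): v₀ = 0 m/s, a = 28 m/s².
v = v₀ + at = 0 + (28)(4) = 112 m/s
Δx = v₀t + ½at² = 0·4 + 0.5·28·4² = 224 m

Phase 2 (coasting upward): v₀ = 112 m/s, a = -9.81 m/s².
v = v₀ + at → t = (0 − 112) / -9.81 = 11.4 s
v² = v₀² + 2aΔx → Δx = (0² − 112²)/(2·-9.81) = 639 m

Phase 3 (free fall): v₀ = 0 m/s, a = -9.81 m/s².
Falls 863 m from rest: t = √(2·863/9.81) = 13.3 s; v = g·t = 130 m/s.
Impact speed = 130 m/s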